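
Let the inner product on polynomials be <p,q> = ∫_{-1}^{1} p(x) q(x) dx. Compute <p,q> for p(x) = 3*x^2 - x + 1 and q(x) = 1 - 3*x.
<p,q> = 6

Expand the product: p(x)·q(x) = -9*x^3 + 6*x^2 - 4*x + 1.
∫_{-1}^{1} of each monomial x^k gives [2/(k+1) if k even, 0 if k odd]. Integrating term-by-term (or equivalently evaluating the antiderivative F(x) = -9*x^4/4 + 2*x^3 - 2*x^2 + x at the endpoints):
  F(1) − F(−1) = -5/4 − (-29/4) = 6.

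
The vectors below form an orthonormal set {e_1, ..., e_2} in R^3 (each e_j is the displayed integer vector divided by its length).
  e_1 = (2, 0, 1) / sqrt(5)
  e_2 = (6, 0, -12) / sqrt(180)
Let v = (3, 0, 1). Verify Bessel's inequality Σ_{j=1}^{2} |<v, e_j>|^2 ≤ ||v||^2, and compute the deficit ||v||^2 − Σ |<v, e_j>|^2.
Σ |<v, e_j>|^2 = 10; ||v||^2 = 10; deficit = 0

Write each e_j = u_j / sqrt(<u_j, u_j>) where u_j is the displayed integer vector. Then <v, e_j> = <v, u_j> / sqrt(<u_j, u_j>), so |<v, e_j>|^2 = <v, u_j>^2 / <u_j, u_j>.
Coefficients: <v, e_1> = 7/sqrt(5), <v, e_2> = 6/sqrt(180).
Square and sum: Σ |<v, e_j>|^2 = 10.
Compute ||v||^2 = v·v = 10.
Deficit = 10 − 10 = 0 ≥ 0, confirming Bessel's inequality. (The deficit equals ||v − Σ <v,e_j> e_j||^2, the squared distance from v to span{e_j}.)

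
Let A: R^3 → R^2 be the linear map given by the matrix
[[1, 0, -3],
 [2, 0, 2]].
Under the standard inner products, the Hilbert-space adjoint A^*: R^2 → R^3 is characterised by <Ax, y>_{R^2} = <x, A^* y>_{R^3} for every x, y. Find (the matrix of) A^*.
A^* = A^T =
[[1, 2],
 [0, 0],
 [-3, 2]]

For real matrices with standard dot products, the defining identity <Ax, y> = <x, A^* y> gives (Ax)^T y = x^T (A^*) y, i.e. x^T A^T y = x^T (A^*) y. Since this holds for all x, y, we must have A^* = A^T. Therefore
A^* =
[[1, 2],
 [0, 0],
 [-3, 2]].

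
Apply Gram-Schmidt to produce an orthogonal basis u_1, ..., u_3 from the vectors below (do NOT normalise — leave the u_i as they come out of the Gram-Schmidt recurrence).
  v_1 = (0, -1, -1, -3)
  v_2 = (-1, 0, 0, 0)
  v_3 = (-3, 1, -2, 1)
Orthogonal basis:
  u_1 = (0, -1, -1, -3)
  u_2 = (-1, 0, 0, 0)
  u_3 = (0, 9/11, -24/11, 5/11)

Apply the Gram-Schmidt recurrence
  u_1 = v_1
  u_i = v_i − Σ_{j<i} ((v_i · u_j) / (u_j · u_j)) · u_j.

Step by step this gives:
  u_1 = (0, -1, -1, -3)
  u_2 = (-1, 0, 0, 0)
  u_3 = (0, 9/11, -24/11, 5/11)

Orthogonality check:
  u_2 · u_1 = 0 (should be 0)
  u_3 · u_1 = 0 (should be 0)
  u_3 · u_2 = 0 (should be 0)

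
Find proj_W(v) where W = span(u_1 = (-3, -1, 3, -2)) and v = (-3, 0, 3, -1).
proj_W(v) = (-60/23, -20/23, 60/23, -40/23)

Set up U = [u_1 | ... | u_1] ∈ R^(4×1). The projector onto W = col(U) is P = U (U^T U)^(-1) U^T.
Compute U^T U =
  [23],
and U^T v = (20).
Solve U^T U · c = U^T v for the coefficients: c = (20/23). The projection is proj_W(v) = U c.
Check: (v - proj_W(v)) · u_1 = 0  (should be 0).
Result: proj_W(v) = (-60/23, -20/23, 60/23, -40/23).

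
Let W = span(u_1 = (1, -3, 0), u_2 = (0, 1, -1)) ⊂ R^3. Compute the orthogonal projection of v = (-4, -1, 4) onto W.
proj_W(v) = (-17/11, -2/11, 53/11)

Set up U = [u_1 | ... | u_2] ∈ R^(3×2). The projector onto W = col(U) is P = U (U^T U)^(-1) U^T.
Compute U^T U =
  [10, -3]
  [-3, 2],
and U^T v = (-1, -5).
Solve U^T U · c = U^T v for the coefficients: c = (-17/11, -53/11). The projection is proj_W(v) = U c.
Check: (v - proj_W(v)) · u_1 = 0  (should be 0).
Check: (v - proj_W(v)) · u_2 = 0  (should be 0).
Result: proj_W(v) = (-17/11, -2/11, 53/11).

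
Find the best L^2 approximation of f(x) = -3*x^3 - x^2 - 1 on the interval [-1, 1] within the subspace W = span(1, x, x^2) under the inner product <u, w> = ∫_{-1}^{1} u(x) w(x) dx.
g(x) = -x^2 - 9*x/5 - 1

The best approximation g ∈ W is the orthogonal projection of f onto W. Writing g = a_0 + a_1 x + a_2 x^2, the coefficients solve the normal equations G · a = b where
  G_{ij} = <φ_i, φ_j> and b_i = <f, φ_i>, with φ_0 = 1, φ_1 = x, φ_2 = x^2.
G =
  [2, 0, 2/3]
  [0, 2/3, 0]
  [2/3, 0, 2/5],
b = (-8/3, -6/5, -16/15).
Solving gives a_0 = -1, a_1 = -9/5, a_2 = -1, so
  g(x) = -x^2 - 9*x/5 - 1.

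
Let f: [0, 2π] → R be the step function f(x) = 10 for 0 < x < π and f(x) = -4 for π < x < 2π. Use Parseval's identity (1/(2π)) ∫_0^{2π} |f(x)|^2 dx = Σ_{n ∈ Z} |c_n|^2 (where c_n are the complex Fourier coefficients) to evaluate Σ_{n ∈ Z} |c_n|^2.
Σ |c_n|^2 = 58

Parseval equates the L^2 energy of f (normalised by 1/(2π)) with the ℓ^2 sum of its Fourier coefficients: (1/(2π)) ∫_0^{2π} |f|^2 = Σ |c_n|^2.
Compute the left side: (1/(2π)) [∫_0^π 10^2 dx + ∫_π^{2π} (-4)^2 dx] = (1/(2π)) · (100π + 16π) = (100 + 16)/2 = 58.
So Σ_{n ∈ Z} |c_n|^2 = 58.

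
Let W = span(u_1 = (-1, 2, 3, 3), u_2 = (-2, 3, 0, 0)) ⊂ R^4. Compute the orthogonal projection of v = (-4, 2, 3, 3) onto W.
proj_W(v) = (-454/235, 794/235, 678/235, 678/235)

Set up U = [u_1 | ... | u_2] ∈ R^(4×2). The projector onto W = col(U) is P = U (U^T U)^(-1) U^T.
Compute U^T U =
  [23, 8]
  [8, 13],
and U^T v = (26, 14).
Solve U^T U · c = U^T v for the coefficients: c = (226/235, 114/235). The projection is proj_W(v) = U c.
Check: (v - proj_W(v)) · u_1 = 0  (should be 0).
Check: (v - proj_W(v)) · u_2 = 0  (should be 0).
Result: proj_W(v) = (-454/235, 794/235, 678/235, 678/235).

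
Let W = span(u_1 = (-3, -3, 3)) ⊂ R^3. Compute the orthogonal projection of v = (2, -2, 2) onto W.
proj_W(v) = (-2/3, -2/3, 2/3)

Set up U = [u_1 | ... | u_1] ∈ R^(3×1). The projector onto W = col(U) is P = U (U^T U)^(-1) U^T.
Compute U^T U =
  [27],
and U^T v = (6).
Solve U^T U · c = U^T v for the coefficients: c = (2/9). The projection is proj_W(v) = U c.
Check: (v - proj_W(v)) · u_1 = 0  (should be 0).
Result: proj_W(v) = (-2/3, -2/3, 2/3).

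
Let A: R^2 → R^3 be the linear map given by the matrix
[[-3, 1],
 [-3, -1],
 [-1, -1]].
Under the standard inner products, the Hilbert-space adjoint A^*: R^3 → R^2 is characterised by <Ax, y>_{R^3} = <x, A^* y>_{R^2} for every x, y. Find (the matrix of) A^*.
A^* = A^T =
[[-3, -3, -1],
 [1, -1, -1]]

For real matrices with standard dot products, the defining identity <Ax, y> = <x, A^* y> gives (Ax)^T y = x^T (A^*) y, i.e. x^T A^T y = x^T (A^*) y. Since this holds for all x, y, we must have A^* = A^T. Therefore
A^* =
[[-3, -3, -1],
 [1, -1, -1]].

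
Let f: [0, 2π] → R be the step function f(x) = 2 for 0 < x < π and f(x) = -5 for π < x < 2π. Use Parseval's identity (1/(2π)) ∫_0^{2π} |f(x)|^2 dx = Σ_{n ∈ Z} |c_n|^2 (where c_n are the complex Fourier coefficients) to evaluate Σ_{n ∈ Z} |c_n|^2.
Σ |c_n|^2 = 29/2

Parseval equates the L^2 energy of f (normalised by 1/(2π)) with the ℓ^2 sum of its Fourier coefficients: (1/(2π)) ∫_0^{2π} |f|^2 = Σ |c_n|^2.
Compute the left side: (1/(2π)) [∫_0^π 2^2 dx + ∫_π^{2π} (-5)^2 dx] = (1/(2π)) · (4π + 25π) = (4 + 25)/2 = 29/2.
So Σ_{n ∈ Z} |c_n|^2 = 29/2.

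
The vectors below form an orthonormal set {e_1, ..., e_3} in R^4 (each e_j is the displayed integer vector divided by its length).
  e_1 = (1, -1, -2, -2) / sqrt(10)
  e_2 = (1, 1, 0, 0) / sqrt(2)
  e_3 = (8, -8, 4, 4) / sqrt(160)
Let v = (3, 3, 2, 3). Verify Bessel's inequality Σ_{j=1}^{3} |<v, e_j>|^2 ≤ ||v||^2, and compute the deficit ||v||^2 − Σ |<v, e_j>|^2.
Σ |<v, e_j>|^2 = 61/2; ||v||^2 = 31; deficit = 1/2

Write each e_j = u_j / sqrt(<u_j, u_j>) where u_j is the displayed integer vector. Then <v, e_j> = <v, u_j> / sqrt(<u_j, u_j>), so |<v, e_j>|^2 = <v, u_j>^2 / <u_j, u_j>.
Coefficients: <v, e_1> = -10/sqrt(10), <v, e_2> = 6/sqrt(2), <v, e_3> = 20/sqrt(160).
Square and sum: Σ |<v, e_j>|^2 = 61/2.
Compute ||v||^2 = v·v = 31.
Deficit = 31 − 61/2 = 1/2 ≥ 0, confirming Bessel's inequality. (The deficit equals ||v − Σ <v,e_j> e_j||^2, the squared distance from v to span{e_j}.)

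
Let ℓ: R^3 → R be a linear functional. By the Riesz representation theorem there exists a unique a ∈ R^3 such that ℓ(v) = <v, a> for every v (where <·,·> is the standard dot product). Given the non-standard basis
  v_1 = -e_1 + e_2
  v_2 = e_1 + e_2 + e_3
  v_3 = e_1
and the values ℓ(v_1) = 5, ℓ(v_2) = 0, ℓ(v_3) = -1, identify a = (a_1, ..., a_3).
a = (-1, 4, -3)

Write a = (a_1, ..., a_3) in the standard basis. For each basis vector v_i, ℓ(v_i) = <v_i, a> is a linear equation in the a_j's. Collect the n equations into a matrix system V a = ℓ, where row i of V is v_i (expressed in the standard basis). Since V is invertible (lower-triangular with 1s on the diagonal, up to permutation), solve by back-substitution:
  V =
[[-1, 1, 0],
 [1, 1, 1],
 [1, 0, 0]]
  V a = (5, 0, -1)
Solving gives a = (-1, 4, -3).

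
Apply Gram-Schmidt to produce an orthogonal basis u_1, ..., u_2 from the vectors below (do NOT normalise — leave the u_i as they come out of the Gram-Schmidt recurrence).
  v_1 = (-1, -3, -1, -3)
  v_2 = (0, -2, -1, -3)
Orthogonal basis:
  u_1 = (-1, -3, -1, -3)
  u_2 = (4/5, 2/5, -1/5, -3/5)

Apply the Gram-Schmidt recurrence
  u_1 = v_1
  u_i = v_i − Σ_{j<i} ((v_i · u_j) / (u_j · u_j)) · u_j.

Step by step this gives:
  u_1 = (-1, -3, -1, -3)
  u_2 = (4/5, 2/5, -1/5, -3/5)

Orthogonality check:
  u_2 · u_1 = 0 (should be 0)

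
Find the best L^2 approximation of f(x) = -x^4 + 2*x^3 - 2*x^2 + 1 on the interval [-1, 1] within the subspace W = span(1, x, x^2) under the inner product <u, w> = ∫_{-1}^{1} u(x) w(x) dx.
g(x) = -20*x^2/7 + 6*x/5 + 38/35

The best approximation g ∈ W is the orthogonal projection of f onto W. Writing g = a_0 + a_1 x + a_2 x^2, the coefficients solve the normal equations G · a = b where
  G_{ij} = <φ_i, φ_j> and b_i = <f, φ_i>, with φ_0 = 1, φ_1 = x, φ_2 = x^2.
G =
  [2, 0, 2/3]
  [0, 2/3, 0]
  [2/3, 0, 2/5],
b = (4/15, 4/5, -44/105).
Solving gives a_0 = 38/35, a_1 = 6/5, a_2 = -20/7, so
  g(x) = -20*x^2/7 + 6*x/5 + 38/35.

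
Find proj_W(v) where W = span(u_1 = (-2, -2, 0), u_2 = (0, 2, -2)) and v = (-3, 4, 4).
proj_W(v) = (2/3, 1/3, 1/3)

Set up U = [u_1 | ... | u_2] ∈ R^(3×2). The projector onto W = col(U) is P = U (U^T U)^(-1) U^T.
Compute U^T U =
  [8, -4]
  [-4, 8],
and U^T v = (-2, 0).
Solve U^T U · c = U^T v for the coefficients: c = (-1/3, -1/6). The projection is proj_W(v) = U c.
Check: (v - proj_W(v)) · u_1 = 0  (should be 0).
Check: (v - proj_W(v)) · u_2 = 0  (should be 0).
Result: proj_W(v) = (2/3, 1/3, 1/3).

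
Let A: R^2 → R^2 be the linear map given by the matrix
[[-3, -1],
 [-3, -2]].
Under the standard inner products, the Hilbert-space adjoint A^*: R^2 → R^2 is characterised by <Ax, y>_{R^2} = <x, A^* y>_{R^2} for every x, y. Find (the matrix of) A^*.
A^* = A^T =
[[-3, -3],
 [-1, -2]]

For real matrices with standard dot products, the defining identity <Ax, y> = <x, A^* y> gives (Ax)^T y = x^T (A^*) y, i.e. x^T A^T y = x^T (A^*) y. Since this holds for all x, y, we must have A^* = A^T. Therefore
A^* =
[[-3, -3],
 [-1, -2]].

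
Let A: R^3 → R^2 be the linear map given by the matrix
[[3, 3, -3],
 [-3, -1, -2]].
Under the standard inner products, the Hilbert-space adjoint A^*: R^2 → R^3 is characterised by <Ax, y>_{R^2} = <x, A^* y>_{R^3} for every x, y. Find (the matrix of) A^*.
A^* = A^T =
[[3, -3],
 [3, -1],
 [-3, -2]]

For real matrices with standard dot products, the defining identity <Ax, y> = <x, A^* y> gives (Ax)^T y = x^T (A^*) y, i.e. x^T A^T y = x^T (A^*) y. Since this holds for all x, y, we must have A^* = A^T. Therefore
A^* =
[[3, -3],
 [3, -1],
 [-3, -2]].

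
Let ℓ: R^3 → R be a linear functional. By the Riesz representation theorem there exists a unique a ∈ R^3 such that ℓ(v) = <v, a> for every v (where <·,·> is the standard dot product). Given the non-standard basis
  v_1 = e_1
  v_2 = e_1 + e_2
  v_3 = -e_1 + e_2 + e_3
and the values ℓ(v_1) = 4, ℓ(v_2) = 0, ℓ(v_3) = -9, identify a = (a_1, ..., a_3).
a = (4, -4, -1)

Write a = (a_1, ..., a_3) in the standard basis. For each basis vector v_i, ℓ(v_i) = <v_i, a> is a linear equation in the a_j's. Collect the n equations into a matrix system V a = ℓ, where row i of V is v_i (expressed in the standard basis). Since V is invertible (lower-triangular with 1s on the diagonal, up to permutation), solve by back-substitution:
  V =
[[1, 0, 0],
 [1, 1, 0],
 [-1, 1, 1]]
  V a = (4, 0, -9)
Solving gives a = (4, -4, -1).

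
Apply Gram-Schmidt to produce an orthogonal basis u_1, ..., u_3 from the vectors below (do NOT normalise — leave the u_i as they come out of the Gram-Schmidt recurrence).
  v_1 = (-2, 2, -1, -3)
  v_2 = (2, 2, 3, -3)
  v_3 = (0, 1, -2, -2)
Orthogonal basis:
  u_1 = (-2, 2, -1, -3)
  u_2 = (8/3, 4/3, 10/3, -2)
  u_3 = (34/27, -1/27, -34/27, -4/9)

Apply the Gram-Schmidt recurrence
  u_1 = v_1
  u_i = v_i − Σ_{j<i} ((v_i · u_j) / (u_j · u_j)) · u_j.

Step by step this gives:
  u_1 = (-2, 2, -1, -3)
  u_2 = (8/3, 4/3, 10/3, -2)
  u_3 = (34/27, -1/27, -34/27, -4/9)

Orthogonality check:
  u_2 · u_1 = 0 (should be 0)
  u_3 · u_1 = 0 (should be 0)
  u_3 · u_2 = 0 (should be 0)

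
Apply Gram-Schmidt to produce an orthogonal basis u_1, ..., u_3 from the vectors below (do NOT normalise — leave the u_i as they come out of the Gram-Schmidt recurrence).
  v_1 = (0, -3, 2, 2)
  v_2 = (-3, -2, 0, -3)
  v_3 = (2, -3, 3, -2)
Orthogonal basis:
  u_1 = (0, -3, 2, 2)
  u_2 = (-3, -2, 0, -3)
  u_3 = (31/11, -96/187, 29/17, -463/187)

Apply the Gram-Schmidt recurrence
  u_1 = v_1
  u_i = v_i − Σ_{j<i} ((v_i · u_j) / (u_j · u_j)) · u_j.

Step by step this gives:
  u_1 = (0, -3, 2, 2)
  u_2 = (-3, -2, 0, -3)
  u_3 = (31/11, -96/187, 29/17, -463/187)

Orthogonality check:
  u_2 · u_1 = 0 (should be 0)
  u_3 · u_1 = 0 (should be 0)
  u_3 · u_2 = 0 (should be 0)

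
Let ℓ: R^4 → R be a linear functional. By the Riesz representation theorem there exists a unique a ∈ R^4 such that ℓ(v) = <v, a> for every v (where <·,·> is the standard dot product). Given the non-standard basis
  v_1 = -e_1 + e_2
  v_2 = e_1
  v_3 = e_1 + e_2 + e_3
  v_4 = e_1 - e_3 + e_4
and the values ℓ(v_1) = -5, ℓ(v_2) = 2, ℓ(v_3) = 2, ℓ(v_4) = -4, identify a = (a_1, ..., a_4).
a = (2, -3, 3, -3)

Write a = (a_1, ..., a_4) in the standard basis. For each basis vector v_i, ℓ(v_i) = <v_i, a> is a linear equation in the a_j's. Collect the n equations into a matrix system V a = ℓ, where row i of V is v_i (expressed in the standard basis). Since V is invertible (lower-triangular with 1s on the diagonal, up to permutation), solve by back-substitution:
  V =
[[-1, 1, 0, 0],
 [1, 0, 0, 0],
 [1, 1, 1, 0],
 [1, 0, -1, 1]]
  V a = (-5, 2, 2, -4)
Solving gives a = (2, -3, 3, -3).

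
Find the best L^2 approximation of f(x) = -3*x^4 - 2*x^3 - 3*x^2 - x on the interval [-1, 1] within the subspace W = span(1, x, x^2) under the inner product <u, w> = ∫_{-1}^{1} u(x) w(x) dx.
g(x) = -39*x^2/7 - 11*x/5 + 9/35

The best approximation g ∈ W is the orthogonal projection of f onto W. Writing g = a_0 + a_1 x + a_2 x^2, the coefficients solve the normal equations G · a = b where
  G_{ij} = <φ_i, φ_j> and b_i = <f, φ_i>, with φ_0 = 1, φ_1 = x, φ_2 = x^2.
G =
  [2, 0, 2/3]
  [0, 2/3, 0]
  [2/3, 0, 2/5],
b = (-16/5, -22/15, -72/35).
Solving gives a_0 = 9/35, a_1 = -11/5, a_2 = -39/7, so
  g(x) = -39*x^2/7 - 11*x/5 + 9/35.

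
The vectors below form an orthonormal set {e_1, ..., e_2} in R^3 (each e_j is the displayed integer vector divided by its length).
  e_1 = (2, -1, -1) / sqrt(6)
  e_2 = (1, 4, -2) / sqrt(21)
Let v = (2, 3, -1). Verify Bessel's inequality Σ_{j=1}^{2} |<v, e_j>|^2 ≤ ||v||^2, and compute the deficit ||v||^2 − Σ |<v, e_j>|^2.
Σ |<v, e_j>|^2 = 90/7; ||v||^2 = 14; deficit = 8/7

Write each e_j = u_j / sqrt(<u_j, u_j>) where u_j is the displayed integer vector. Then <v, e_j> = <v, u_j> / sqrt(<u_j, u_j>), so |<v, e_j>|^2 = <v, u_j>^2 / <u_j, u_j>.
Coefficients: <v, e_1> = 2/sqrt(6), <v, e_2> = 16/sqrt(21).
Square and sum: Σ |<v, e_j>|^2 = 90/7.
Compute ||v||^2 = v·v = 14.
Deficit = 14 − 90/7 = 8/7 ≥ 0, confirming Bessel's inequality. (The deficit equals ||v − Σ <v,e_j> e_j||^2, the squared distance from v to span{e_j}.)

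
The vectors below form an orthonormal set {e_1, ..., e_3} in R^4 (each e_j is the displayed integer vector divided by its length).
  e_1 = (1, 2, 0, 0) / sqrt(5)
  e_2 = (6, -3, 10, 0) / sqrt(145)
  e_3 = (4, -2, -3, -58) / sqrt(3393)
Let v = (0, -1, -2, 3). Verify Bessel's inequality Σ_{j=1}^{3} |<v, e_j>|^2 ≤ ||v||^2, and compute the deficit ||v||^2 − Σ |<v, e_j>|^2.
Σ |<v, e_j>|^2 = 1277/117; ||v||^2 = 14; deficit = 361/117

Write each e_j = u_j / sqrt(<u_j, u_j>) where u_j is the displayed integer vector. Then <v, e_j> = <v, u_j> / sqrt(<u_j, u_j>), so |<v, e_j>|^2 = <v, u_j>^2 / <u_j, u_j>.
Coefficients: <v, e_1> = -2/sqrt(5), <v, e_2> = -17/sqrt(145), <v, e_3> = -166/sqrt(3393).
Square and sum: Σ |<v, e_j>|^2 = 1277/117.
Compute ||v||^2 = v·v = 14.
Deficit = 14 − 1277/117 = 361/117 ≥ 0, confirming Bessel's inequality. (The deficit equals ||v − Σ <v,e_j> e_j||^2, the squared distance from v to span{e_j}.)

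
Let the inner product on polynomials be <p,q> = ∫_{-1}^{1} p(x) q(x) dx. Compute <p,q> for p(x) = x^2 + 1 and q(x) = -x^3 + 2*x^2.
<p,q> = 32/15

Expand the product: p(x)·q(x) = -x^5 + 2*x^4 - x^3 + 2*x^2.
∫_{-1}^{1} of each monomial x^k gives [2/(k+1) if k even, 0 if k odd]. Integrating term-by-term (or equivalently evaluating the antiderivative F(x) = -x^6/6 + 2*x^5/5 - x^4/4 + 2*x^3/3 at the endpoints):
  F(1) − F(−1) = 13/20 − (-89/60) = 32/15.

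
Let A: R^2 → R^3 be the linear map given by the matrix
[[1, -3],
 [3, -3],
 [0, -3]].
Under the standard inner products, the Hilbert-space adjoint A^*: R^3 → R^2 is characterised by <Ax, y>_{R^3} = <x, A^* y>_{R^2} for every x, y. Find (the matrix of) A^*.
A^* = A^T =
[[1, 3, 0],
 [-3, -3, -3]]

For real matrices with standard dot products, the defining identity <Ax, y> = <x, A^* y> gives (Ax)^T y = x^T (A^*) y, i.e. x^T A^T y = x^T (A^*) y. Since this holds for all x, y, we must have A^* = A^T. Therefore
A^* =
[[1, 3, 0],
 [-3, -3, -3]].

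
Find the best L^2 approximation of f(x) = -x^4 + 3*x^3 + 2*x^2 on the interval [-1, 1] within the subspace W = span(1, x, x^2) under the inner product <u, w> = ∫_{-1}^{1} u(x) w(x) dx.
g(x) = 8*x^2/7 + 9*x/5 + 3/35

The best approximation g ∈ W is the orthogonal projection of f onto W. Writing g = a_0 + a_1 x + a_2 x^2, the coefficients solve the normal equations G · a = b where
  G_{ij} = <φ_i, φ_j> and b_i = <f, φ_i>, with φ_0 = 1, φ_1 = x, φ_2 = x^2.
G =
  [2, 0, 2/3]
  [0, 2/3, 0]
  [2/3, 0, 2/5],
b = (14/15, 6/5, 18/35).
Solving gives a_0 = 3/35, a_1 = 9/5, a_2 = 8/7, so
  g(x) = 8*x^2/7 + 9*x/5 + 3/35.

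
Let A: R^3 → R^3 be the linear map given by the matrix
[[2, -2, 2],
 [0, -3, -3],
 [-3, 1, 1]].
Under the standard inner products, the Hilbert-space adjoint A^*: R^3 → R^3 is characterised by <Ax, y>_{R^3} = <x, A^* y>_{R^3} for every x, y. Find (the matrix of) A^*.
A^* = A^T =
[[2, 0, -3],
 [-2, -3, 1],
 [2, -3, 1]]

For real matrices with standard dot products, the defining identity <Ax, y> = <x, A^* y> gives (Ax)^T y = x^T (A^*) y, i.e. x^T A^T y = x^T (A^*) y. Since this holds for all x, y, we must have A^* = A^T. Therefore
A^* =
[[2, 0, -3],
 [-2, -3, 1],
 [2, -3, 1]].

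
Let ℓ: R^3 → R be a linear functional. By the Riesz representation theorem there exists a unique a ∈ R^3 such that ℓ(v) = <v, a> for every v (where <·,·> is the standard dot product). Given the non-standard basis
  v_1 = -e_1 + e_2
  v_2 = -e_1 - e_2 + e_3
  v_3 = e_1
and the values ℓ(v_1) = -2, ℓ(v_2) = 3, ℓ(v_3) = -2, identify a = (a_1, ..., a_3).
a = (-2, -4, -3)

Write a = (a_1, ..., a_3) in the standard basis. For each basis vector v_i, ℓ(v_i) = <v_i, a> is a linear equation in the a_j's. Collect the n equations into a matrix system V a = ℓ, where row i of V is v_i (expressed in the standard basis). Since V is invertible (lower-triangular with 1s on the diagonal, up to permutation), solve by back-substitution:
  V =
[[-1, 1, 0],
 [-1, -1, 1],
 [1, 0, 0]]
  V a = (-2, 3, -2)
Solving gives a = (-2, -4, -3).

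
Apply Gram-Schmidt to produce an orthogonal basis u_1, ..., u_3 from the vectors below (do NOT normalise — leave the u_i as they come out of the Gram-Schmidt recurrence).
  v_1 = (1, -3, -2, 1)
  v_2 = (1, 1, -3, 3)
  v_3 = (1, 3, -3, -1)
Orthogonal basis:
  u_1 = (1, -3, -2, 1)
  u_2 = (8/15, 12/5, -31/15, 38/15)
  u_3 = (210/251, 192/251, -500/251, -634/251)

Apply the Gram-Schmidt recurrence
  u_1 = v_1
  u_i = v_i − Σ_{j<i} ((v_i · u_j) / (u_j · u_j)) · u_j.

Step by step this gives:
  u_1 = (1, -3, -2, 1)
  u_2 = (8/15, 12/5, -31/15, 38/15)
  u_3 = (210/251, 192/251, -500/251, -634/251)

Orthogonality check:
  u_2 · u_1 = 0 (should be 0)
  u_3 · u_1 = 0 (should be 0)
  u_3 · u_2 = 0 (should be 0)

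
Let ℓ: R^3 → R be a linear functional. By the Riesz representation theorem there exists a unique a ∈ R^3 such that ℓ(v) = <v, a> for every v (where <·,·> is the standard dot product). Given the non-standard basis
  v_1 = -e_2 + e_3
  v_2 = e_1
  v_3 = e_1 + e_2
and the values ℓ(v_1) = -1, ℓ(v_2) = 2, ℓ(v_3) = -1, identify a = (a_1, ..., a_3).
a = (2, -3, -4)

Write a = (a_1, ..., a_3) in the standard basis. For each basis vector v_i, ℓ(v_i) = <v_i, a> is a linear equation in the a_j's. Collect the n equations into a matrix system V a = ℓ, where row i of V is v_i (expressed in the standard basis). Since V is invertible (lower-triangular with 1s on the diagonal, up to permutation), solve by back-substitution:
  V =
[[0, -1, 1],
 [1, 0, 0],
 [1, 1, 0]]
  V a = (-1, 2, -1)
Solving gives a = (2, -3, -4).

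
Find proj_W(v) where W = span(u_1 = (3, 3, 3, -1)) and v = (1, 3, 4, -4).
proj_W(v) = (3, 3, 3, -1)

Set up U = [u_1 | ... | u_1] ∈ R^(4×1). The projector onto W = col(U) is P = U (U^T U)^(-1) U^T.
Compute U^T U =
  [28],
and U^T v = (28).
Solve U^T U · c = U^T v for the coefficients: c = (1). The projection is proj_W(v) = U c.
Check: (v - proj_W(v)) · u_1 = 0  (should be 0).
Result: proj_W(v) = (3, 3, 3, -1).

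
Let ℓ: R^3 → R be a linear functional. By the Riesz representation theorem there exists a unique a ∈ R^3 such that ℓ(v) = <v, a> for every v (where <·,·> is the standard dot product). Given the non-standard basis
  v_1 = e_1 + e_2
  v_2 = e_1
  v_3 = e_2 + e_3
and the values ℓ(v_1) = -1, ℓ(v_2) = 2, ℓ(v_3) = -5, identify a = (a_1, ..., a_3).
a = (2, -3, -2)

Write a = (a_1, ..., a_3) in the standard basis. For each basis vector v_i, ℓ(v_i) = <v_i, a> is a linear equation in the a_j's. Collect the n equations into a matrix system V a = ℓ, where row i of V is v_i (expressed in the standard basis). Since V is invertible (lower-triangular with 1s on the diagonal, up to permutation), solve by back-substitution:
  V =
[[1, 1, 0],
 [1, 0, 0],
 [0, 1, 1]]
  V a = (-1, 2, -5)
Solving gives a = (2, -3, -2).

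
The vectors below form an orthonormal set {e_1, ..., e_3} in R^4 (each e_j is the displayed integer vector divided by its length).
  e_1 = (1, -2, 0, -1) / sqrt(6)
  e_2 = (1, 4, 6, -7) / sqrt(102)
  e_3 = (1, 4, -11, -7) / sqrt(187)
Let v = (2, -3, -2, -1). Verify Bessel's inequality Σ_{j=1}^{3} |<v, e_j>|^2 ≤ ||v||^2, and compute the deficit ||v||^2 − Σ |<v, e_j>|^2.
Σ |<v, e_j>|^2 = 194/11; ||v||^2 = 18; deficit = 4/11

Write each e_j = u_j / sqrt(<u_j, u_j>) where u_j is the displayed integer vector. Then <v, e_j> = <v, u_j> / sqrt(<u_j, u_j>), so |<v, e_j>|^2 = <v, u_j>^2 / <u_j, u_j>.
Coefficients: <v, e_1> = 9/sqrt(6), <v, e_2> = -15/sqrt(102), <v, e_3> = 19/sqrt(187).
Square and sum: Σ |<v, e_j>|^2 = 194/11.
Compute ||v||^2 = v·v = 18.
Deficit = 18 − 194/11 = 4/11 ≥ 0, confirming Bessel's inequality. (The deficit equals ||v − Σ <v,e_j> e_j||^2, the squared distance from v to span{e_j}.)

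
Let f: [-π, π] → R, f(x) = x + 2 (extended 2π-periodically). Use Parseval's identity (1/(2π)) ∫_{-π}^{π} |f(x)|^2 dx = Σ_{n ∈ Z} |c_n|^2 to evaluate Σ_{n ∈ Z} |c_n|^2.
Σ |c_n|^2 = π^2/3 + 4

Expand and integrate term by term over [-π, π]:
  ∫ (x)^2 dx = 1·(2π^3/3); ∫ 2·1·(2)·x dx = 0 (odd integrand); ∫ 2^2 dx = 4·2π.
So (1/(2π)) ∫_{-π}^{π} (x + 2)^2 dx = 1π^2/3 + 4 = π^2/3 + 4.
Parseval ⇒ Σ |c_n|^2 = π^2/3 + 4.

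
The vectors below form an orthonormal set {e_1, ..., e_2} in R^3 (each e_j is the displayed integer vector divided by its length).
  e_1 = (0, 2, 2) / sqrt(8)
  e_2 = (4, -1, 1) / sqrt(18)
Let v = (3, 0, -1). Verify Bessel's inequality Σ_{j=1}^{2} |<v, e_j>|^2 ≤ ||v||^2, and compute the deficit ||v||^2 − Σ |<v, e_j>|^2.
Σ |<v, e_j>|^2 = 65/9; ||v||^2 = 10; deficit = 25/9

Write each e_j = u_j / sqrt(<u_j, u_j>) where u_j is the displayed integer vector. Then <v, e_j> = <v, u_j> / sqrt(<u_j, u_j>), so |<v, e_j>|^2 = <v, u_j>^2 / <u_j, u_j>.
Coefficients: <v, e_1> = -2/sqrt(8), <v, e_2> = 11/sqrt(18).
Square and sum: Σ |<v, e_j>|^2 = 65/9.
Compute ||v||^2 = v·v = 10.
Deficit = 10 − 65/9 = 25/9 ≥ 0, confirming Bessel's inequality. (The deficit equals ||v − Σ <v,e_j> e_j||^2, the squared distance from v to span{e_j}.)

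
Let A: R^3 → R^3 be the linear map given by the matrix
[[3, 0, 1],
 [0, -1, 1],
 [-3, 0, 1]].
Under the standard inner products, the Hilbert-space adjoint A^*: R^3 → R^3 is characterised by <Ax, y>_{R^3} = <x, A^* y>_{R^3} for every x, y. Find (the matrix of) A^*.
A^* = A^T =
[[3, 0, -3],
 [0, -1, 0],
 [1, 1, 1]]

For real matrices with standard dot products, the defining identity <Ax, y> = <x, A^* y> gives (Ax)^T y = x^T (A^*) y, i.e. x^T A^T y = x^T (A^*) y. Since this holds for all x, y, we must have A^* = A^T. Therefore
A^* =
[[3, 0, -3],
 [0, -1, 0],
 [1, 1, 1]].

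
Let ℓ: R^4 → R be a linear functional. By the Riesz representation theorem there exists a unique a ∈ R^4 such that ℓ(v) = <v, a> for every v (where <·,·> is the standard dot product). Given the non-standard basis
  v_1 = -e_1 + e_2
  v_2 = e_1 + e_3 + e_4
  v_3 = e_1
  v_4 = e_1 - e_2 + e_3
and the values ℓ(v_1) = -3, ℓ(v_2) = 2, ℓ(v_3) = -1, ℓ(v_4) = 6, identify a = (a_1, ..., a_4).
a = (-1, -4, 3, 0)

Write a = (a_1, ..., a_4) in the standard basis. For each basis vector v_i, ℓ(v_i) = <v_i, a> is a linear equation in the a_j's. Collect the n equations into a matrix system V a = ℓ, where row i of V is v_i (expressed in the standard basis). Since V is invertible (lower-triangular with 1s on the diagonal, up to permutation), solve by back-substitution:
  V =
[[-1, 1, 0, 0],
 [1, 0, 1, 1],
 [1, 0, 0, 0],
 [1, -1, 1, 0]]
  V a = (-3, 2, -1, 6)
Solving gives a = (-1, -4, 3, 0).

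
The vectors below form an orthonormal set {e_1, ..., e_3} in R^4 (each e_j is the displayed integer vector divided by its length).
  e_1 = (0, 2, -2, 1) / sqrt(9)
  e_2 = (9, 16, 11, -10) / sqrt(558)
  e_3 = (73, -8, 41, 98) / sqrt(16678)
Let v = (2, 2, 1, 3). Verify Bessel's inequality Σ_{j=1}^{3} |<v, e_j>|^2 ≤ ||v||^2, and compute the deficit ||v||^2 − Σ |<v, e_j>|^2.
Σ |<v, e_j>|^2 = 4698/269; ||v||^2 = 18; deficit = 144/269

Write each e_j = u_j / sqrt(<u_j, u_j>) where u_j is the displayed integer vector. Then <v, e_j> = <v, u_j> / sqrt(<u_j, u_j>), so |<v, e_j>|^2 = <v, u_j>^2 / <u_j, u_j>.
Coefficients: <v, e_1> = 5/sqrt(9), <v, e_2> = 31/sqrt(558), <v, e_3> = 465/sqrt(16678).
Square and sum: Σ |<v, e_j>|^2 = 4698/269.
Compute ||v||^2 = v·v = 18.
Deficit = 18 − 4698/269 = 144/269 ≥ 0, confirming Bessel's inequality. (The deficit equals ||v − Σ <v,e_j> e_j||^2, the squared distance from v to span{e_j}.)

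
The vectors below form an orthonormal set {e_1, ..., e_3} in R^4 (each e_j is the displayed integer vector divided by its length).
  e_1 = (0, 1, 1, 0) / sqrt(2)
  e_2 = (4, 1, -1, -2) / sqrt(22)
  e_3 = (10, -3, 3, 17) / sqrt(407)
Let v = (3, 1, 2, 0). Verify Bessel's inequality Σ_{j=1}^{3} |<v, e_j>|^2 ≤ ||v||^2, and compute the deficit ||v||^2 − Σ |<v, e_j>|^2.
Σ |<v, e_j>|^2 = 469/37; ||v||^2 = 14; deficit = 49/37

Write each e_j = u_j / sqrt(<u_j, u_j>) where u_j is the displayed integer vector. Then <v, e_j> = <v, u_j> / sqrt(<u_j, u_j>), so |<v, e_j>|^2 = <v, u_j>^2 / <u_j, u_j>.
Coefficients: <v, e_1> = 3/sqrt(2), <v, e_2> = 11/sqrt(22), <v, e_3> = 33/sqrt(407).
Square and sum: Σ |<v, e_j>|^2 = 469/37.
Compute ||v||^2 = v·v = 14.
Deficit = 14 − 469/37 = 49/37 ≥ 0, confirming Bessel's inequality. (The deficit equals ||v − Σ <v,e_j> e_j||^2, the squared distance from v to span{e_j}.)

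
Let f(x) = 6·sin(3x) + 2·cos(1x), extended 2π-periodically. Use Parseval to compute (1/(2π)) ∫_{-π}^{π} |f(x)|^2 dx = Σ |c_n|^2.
Σ |c_n|^2 = 20

Expand |f|^2 and use orthogonality of {sin(nx), cos(mx)} on [-π, π]:
  ∫_{-π}^{π} sin(nx)^2 dx = π, ∫ cos(mx)^2 dx = π, and cross terms integrate to 0.
So ∫_{-π}^{π} f(x)^2 dx = 6^2 · π + 2^2 · π = (36 + 4)π.
Divide by 2π: (36 + 4)/2 = 20.
By Parseval, this equals Σ |c_n|^2.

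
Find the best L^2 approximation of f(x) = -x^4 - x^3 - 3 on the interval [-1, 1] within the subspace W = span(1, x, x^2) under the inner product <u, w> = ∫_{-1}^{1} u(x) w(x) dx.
g(x) = -6*x^2/7 - 3*x/5 - 102/35

The best approximation g ∈ W is the orthogonal projection of f onto W. Writing g = a_0 + a_1 x + a_2 x^2, the coefficients solve the normal equations G · a = b where
  G_{ij} = <φ_i, φ_j> and b_i = <f, φ_i>, with φ_0 = 1, φ_1 = x, φ_2 = x^2.
G =
  [2, 0, 2/3]
  [0, 2/3, 0]
  [2/3, 0, 2/5],
b = (-32/5, -2/5, -16/7).
Solving gives a_0 = -102/35, a_1 = -3/5, a_2 = -6/7, so
  g(x) = -6*x^2/7 - 3*x/5 - 102/35.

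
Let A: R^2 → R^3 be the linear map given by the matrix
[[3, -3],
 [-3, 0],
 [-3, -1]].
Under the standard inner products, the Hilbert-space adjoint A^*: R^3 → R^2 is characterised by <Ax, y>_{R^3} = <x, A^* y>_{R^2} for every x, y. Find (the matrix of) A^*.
A^* = A^T =
[[3, -3, -3],
 [-3, 0, -1]]

For real matrices with standard dot products, the defining identity <Ax, y> = <x, A^* y> gives (Ax)^T y = x^T (A^*) y, i.e. x^T A^T y = x^T (A^*) y. Since this holds for all x, y, we must have A^* = A^T. Therefore
A^* =
[[3, -3, -3],
 [-3, 0, -1]].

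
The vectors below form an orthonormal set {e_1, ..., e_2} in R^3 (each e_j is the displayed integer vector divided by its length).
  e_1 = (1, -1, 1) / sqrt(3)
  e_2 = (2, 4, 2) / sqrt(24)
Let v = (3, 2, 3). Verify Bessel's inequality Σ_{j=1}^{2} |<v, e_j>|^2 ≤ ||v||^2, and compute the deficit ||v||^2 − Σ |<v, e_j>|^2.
Σ |<v, e_j>|^2 = 22; ||v||^2 = 22; deficit = 0

Write each e_j = u_j / sqrt(<u_j, u_j>) where u_j is the displayed integer vector. Then <v, e_j> = <v, u_j> / sqrt(<u_j, u_j>), so |<v, e_j>|^2 = <v, u_j>^2 / <u_j, u_j>.
Coefficients: <v, e_1> = 4/sqrt(3), <v, e_2> = 20/sqrt(24).
Square and sum: Σ |<v, e_j>|^2 = 22.
Compute ||v||^2 = v·v = 22.
Deficit = 22 − 22 = 0 ≥ 0, confirming Bessel's inequality. (The deficit equals ||v − Σ <v,e_j> e_j||^2, the squared distance from v to span{e_j}.)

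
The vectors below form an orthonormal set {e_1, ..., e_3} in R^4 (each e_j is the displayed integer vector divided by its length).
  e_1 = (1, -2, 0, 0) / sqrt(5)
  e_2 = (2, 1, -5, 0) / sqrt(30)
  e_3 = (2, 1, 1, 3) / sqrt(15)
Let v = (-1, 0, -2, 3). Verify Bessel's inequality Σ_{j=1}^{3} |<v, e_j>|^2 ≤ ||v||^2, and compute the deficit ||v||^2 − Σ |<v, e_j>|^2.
Σ |<v, e_j>|^2 = 4; ||v||^2 = 14; deficit = 10

Write each e_j = u_j / sqrt(<u_j, u_j>) where u_j is the displayed integer vector. Then <v, e_j> = <v, u_j> / sqrt(<u_j, u_j>), so |<v, e_j>|^2 = <v, u_j>^2 / <u_j, u_j>.
Coefficients: <v, e_1> = -1/sqrt(5), <v, e_2> = 8/sqrt(30), <v, e_3> = 5/sqrt(15).
Square and sum: Σ |<v, e_j>|^2 = 4.
Compute ||v||^2 = v·v = 14.
Deficit = 14 − 4 = 10 ≥ 0, confirming Bessel's inequality. (The deficit equals ||v − Σ <v,e_j> e_j||^2, the squared distance from v to span{e_j}.)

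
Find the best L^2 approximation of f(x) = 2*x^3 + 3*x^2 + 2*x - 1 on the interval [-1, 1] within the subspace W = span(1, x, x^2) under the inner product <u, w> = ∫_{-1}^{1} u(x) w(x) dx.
g(x) = 3*x^2 + 16*x/5 - 1

The best approximation g ∈ W is the orthogonal projection of f onto W. Writing g = a_0 + a_1 x + a_2 x^2, the coefficients solve the normal equations G · a = b where
  G_{ij} = <φ_i, φ_j> and b_i = <f, φ_i>, with φ_0 = 1, φ_1 = x, φ_2 = x^2.
G =
  [2, 0, 2/3]
  [0, 2/3, 0]
  [2/3, 0, 2/5],
b = (0, 32/15, 8/15).
Solving gives a_0 = -1, a_1 = 16/5, a_2 = 3, so
  g(x) = 3*x^2 + 16*x/5 - 1.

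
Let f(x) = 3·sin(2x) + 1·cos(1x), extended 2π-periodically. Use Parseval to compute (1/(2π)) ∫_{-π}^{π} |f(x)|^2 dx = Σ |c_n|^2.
Σ |c_n|^2 = 5

Expand |f|^2 and use orthogonality of {sin(nx), cos(mx)} on [-π, π]:
  ∫_{-π}^{π} sin(nx)^2 dx = π, ∫ cos(mx)^2 dx = π, and cross terms integrate to 0.
So ∫_{-π}^{π} f(x)^2 dx = 3^2 · π + 1^2 · π = (9 + 1)π.
Divide by 2π: (9 + 1)/2 = 5.
By Parseval, this equals Σ |c_n|^2.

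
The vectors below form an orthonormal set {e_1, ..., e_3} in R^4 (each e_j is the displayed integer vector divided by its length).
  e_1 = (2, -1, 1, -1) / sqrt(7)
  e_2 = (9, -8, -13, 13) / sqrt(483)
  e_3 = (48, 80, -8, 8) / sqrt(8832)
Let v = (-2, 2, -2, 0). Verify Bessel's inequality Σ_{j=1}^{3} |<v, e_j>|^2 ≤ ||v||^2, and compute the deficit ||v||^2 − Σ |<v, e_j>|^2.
Σ |<v, e_j>|^2 = 10; ||v||^2 = 12; deficit = 2

Write each e_j = u_j / sqrt(<u_j, u_j>) where u_j is the displayed integer vector. Then <v, e_j> = <v, u_j> / sqrt(<u_j, u_j>), so |<v, e_j>|^2 = <v, u_j>^2 / <u_j, u_j>.
Coefficients: <v, e_1> = -8/sqrt(7), <v, e_2> = -8/sqrt(483), <v, e_3> = 80/sqrt(8832).
Square and sum: Σ |<v, e_j>|^2 = 10.
Compute ||v||^2 = v·v = 12.
Deficit = 12 − 10 = 2 ≥ 0, confirming Bessel's inequality. (The deficit equals ||v − Σ <v,e_j> e_j||^2, the squared distance from v to span{e_j}.)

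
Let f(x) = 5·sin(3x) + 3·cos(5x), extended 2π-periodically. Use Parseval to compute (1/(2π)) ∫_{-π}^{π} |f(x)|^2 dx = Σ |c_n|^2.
Σ |c_n|^2 = 17

Expand |f|^2 and use orthogonality of {sin(nx), cos(mx)} on [-π, π]:
  ∫_{-π}^{π} sin(nx)^2 dx = π, ∫ cos(mx)^2 dx = π, and cross terms integrate to 0.
So ∫_{-π}^{π} f(x)^2 dx = 5^2 · π + 3^2 · π = (25 + 9)π.
Divide by 2π: (25 + 9)/2 = 17.
By Parseval, this equals Σ |c_n|^2.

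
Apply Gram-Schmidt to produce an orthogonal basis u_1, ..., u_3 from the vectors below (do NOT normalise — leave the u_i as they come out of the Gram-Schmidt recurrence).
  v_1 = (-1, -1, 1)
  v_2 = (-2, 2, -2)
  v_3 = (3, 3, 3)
Orthogonal basis:
  u_1 = (-1, -1, 1)
  u_2 = (-8/3, 4/3, -4/3)
  u_3 = (0, 3, 3)

Apply the Gram-Schmidt recurrence
  u_1 = v_1
  u_i = v_i − Σ_{j<i} ((v_i · u_j) / (u_j · u_j)) · u_j.

Step by step this gives:
  u_1 = (-1, -1, 1)
  u_2 = (-8/3, 4/3, -4/3)
  u_3 = (0, 3, 3)

Orthogonality check:
  u_2 · u_1 = 0 (should be 0)
  u_3 · u_1 = 0 (should be 0)
  u_3 · u_2 = 0 (should be 0)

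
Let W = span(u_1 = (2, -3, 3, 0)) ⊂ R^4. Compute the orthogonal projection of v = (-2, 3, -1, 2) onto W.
proj_W(v) = (-16/11, 24/11, -24/11, 0)

Set up U = [u_1 | ... | u_1] ∈ R^(4×1). The projector onto W = col(U) is P = U (U^T U)^(-1) U^T.
Compute U^T U =
  [22],
and U^T v = (-16).
Solve U^T U · c = U^T v for the coefficients: c = (-8/11). The projection is proj_W(v) = U c.
Check: (v - proj_W(v)) · u_1 = 0  (should be 0).
Result: proj_W(v) = (-16/11, 24/11, -24/11, 0).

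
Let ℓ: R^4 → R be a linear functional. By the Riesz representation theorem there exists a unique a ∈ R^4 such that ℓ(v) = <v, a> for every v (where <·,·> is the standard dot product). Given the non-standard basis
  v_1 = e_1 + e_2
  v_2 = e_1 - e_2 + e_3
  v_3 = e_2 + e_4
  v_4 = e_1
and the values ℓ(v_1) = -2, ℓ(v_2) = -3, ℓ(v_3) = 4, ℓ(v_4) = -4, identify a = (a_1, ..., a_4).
a = (-4, 2, 3, 2)

Write a = (a_1, ..., a_4) in the standard basis. For each basis vector v_i, ℓ(v_i) = <v_i, a> is a linear equation in the a_j's. Collect the n equations into a matrix system V a = ℓ, where row i of V is v_i (expressed in the standard basis). Since V is invertible (lower-triangular with 1s on the diagonal, up to permutation), solve by back-substitution:
  V =
[[1, 1, 0, 0],
 [1, -1, 1, 0],
 [0, 1, 0, 1],
 [1, 0, 0, 0]]
  V a = (-2, -3, 4, -4)
Solving gives a = (-4, 2, 3, 2).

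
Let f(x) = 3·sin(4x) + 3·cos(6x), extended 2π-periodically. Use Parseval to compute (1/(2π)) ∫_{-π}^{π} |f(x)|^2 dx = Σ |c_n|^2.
Σ |c_n|^2 = 9

Expand |f|^2 and use orthogonality of {sin(nx), cos(mx)} on [-π, π]:
  ∫_{-π}^{π} sin(nx)^2 dx = π, ∫ cos(mx)^2 dx = π, and cross terms integrate to 0.
So ∫_{-π}^{π} f(x)^2 dx = 3^2 · π + 3^2 · π = (9 + 9)π.
Divide by 2π: (9 + 9)/2 = 9.
By Parseval, this equals Σ |c_n|^2.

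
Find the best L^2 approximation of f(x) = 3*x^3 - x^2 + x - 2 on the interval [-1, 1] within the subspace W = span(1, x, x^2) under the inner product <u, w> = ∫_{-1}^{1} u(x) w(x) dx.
g(x) = -x^2 + 14*x/5 - 2

The best approximation g ∈ W is the orthogonal projection of f onto W. Writing g = a_0 + a_1 x + a_2 x^2, the coefficients solve the normal equations G · a = b where
  G_{ij} = <φ_i, φ_j> and b_i = <f, φ_i>, with φ_0 = 1, φ_1 = x, φ_2 = x^2.
G =
  [2, 0, 2/3]
  [0, 2/3, 0]
  [2/3, 0, 2/5],
b = (-14/3, 28/15, -26/15).
Solving gives a_0 = -2, a_1 = 14/5, a_2 = -1, so
  g(x) = -x^2 + 14*x/5 - 2.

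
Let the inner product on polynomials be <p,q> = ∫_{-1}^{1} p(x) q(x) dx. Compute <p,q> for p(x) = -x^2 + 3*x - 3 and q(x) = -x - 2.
<p,q> = 34/3

Expand the product: p(x)·q(x) = x^3 - x^2 - 3*x + 6.
∫_{-1}^{1} of each monomial x^k gives [2/(k+1) if k even, 0 if k odd]. Integrating term-by-term (or equivalently evaluating the antiderivative F(x) = x^4/4 - x^3/3 - 3*x^2/2 + 6*x at the endpoints):
  F(1) − F(−1) = 53/12 − (-83/12) = 34/3.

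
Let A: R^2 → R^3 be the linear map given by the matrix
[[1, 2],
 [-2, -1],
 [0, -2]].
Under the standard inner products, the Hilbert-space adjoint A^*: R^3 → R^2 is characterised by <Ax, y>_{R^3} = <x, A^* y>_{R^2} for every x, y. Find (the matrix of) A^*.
A^* = A^T =
[[1, -2, 0],
 [2, -1, -2]]

For real matrices with standard dot products, the defining identity <Ax, y> = <x, A^* y> gives (Ax)^T y = x^T (A^*) y, i.e. x^T A^T y = x^T (A^*) y. Since this holds for all x, y, we must have A^* = A^T. Therefore
A^* =
[[1, -2, 0],
 [2, -1, -2]].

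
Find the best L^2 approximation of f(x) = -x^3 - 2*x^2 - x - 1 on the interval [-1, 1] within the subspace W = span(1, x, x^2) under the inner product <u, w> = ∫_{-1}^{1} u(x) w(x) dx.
g(x) = -2*x^2 - 8*x/5 - 1

The best approximation g ∈ W is the orthogonal projection of f onto W. Writing g = a_0 + a_1 x + a_2 x^2, the coefficients solve the normal equations G · a = b where
  G_{ij} = <φ_i, φ_j> and b_i = <f, φ_i>, with φ_0 = 1, φ_1 = x, φ_2 = x^2.
G =
  [2, 0, 2/3]
  [0, 2/3, 0]
  [2/3, 0, 2/5],
b = (-10/3, -16/15, -22/15).
Solving gives a_0 = -1, a_1 = -8/5, a_2 = -2, so
  g(x) = -2*x^2 - 8*x/5 - 1.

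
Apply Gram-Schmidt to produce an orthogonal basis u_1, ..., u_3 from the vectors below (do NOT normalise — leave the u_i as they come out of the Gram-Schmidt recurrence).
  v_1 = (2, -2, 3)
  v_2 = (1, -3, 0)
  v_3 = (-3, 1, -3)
Orthogonal basis:
  u_1 = (2, -2, 3)
  u_2 = (1/17, -35/17, -24/17)
  u_3 = (-54/53, -18/53, 24/53)

Apply the Gram-Schmidt recurrence
  u_1 = v_1
  u_i = v_i − Σ_{j<i} ((v_i · u_j) / (u_j · u_j)) · u_j.

Step by step this gives:
  u_1 = (2, -2, 3)
  u_2 = (1/17, -35/17, -24/17)
  u_3 = (-54/53, -18/53, 24/53)

Orthogonality check:
  u_2 · u_1 = 0 (should be 0)
  u_3 · u_1 = 0 (should be 0)
  u_3 · u_2 = 0 (should be 0)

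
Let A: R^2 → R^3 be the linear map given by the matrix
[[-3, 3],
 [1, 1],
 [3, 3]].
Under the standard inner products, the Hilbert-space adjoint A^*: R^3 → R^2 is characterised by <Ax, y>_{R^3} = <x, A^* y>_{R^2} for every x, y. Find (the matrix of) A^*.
A^* = A^T =
[[-3, 1, 3],
 [3, 1, 3]]

For real matrices with standard dot products, the defining identity <Ax, y> = <x, A^* y> gives (Ax)^T y = x^T (A^*) y, i.e. x^T A^T y = x^T (A^*) y. Since this holds for all x, y, we must have A^* = A^T. Therefore
A^* =
[[-3, 1, 3],
 [3, 1, 3]].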